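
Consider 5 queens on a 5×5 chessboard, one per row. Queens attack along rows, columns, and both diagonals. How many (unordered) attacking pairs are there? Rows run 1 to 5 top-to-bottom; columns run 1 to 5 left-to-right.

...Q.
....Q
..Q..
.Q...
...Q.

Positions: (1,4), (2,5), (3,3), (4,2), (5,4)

3

Same column: (1,4)–(5,4) (column 4).
Same diagonal: (1,4)–(2,5) (|1−2| = |4−5| = 1); (3,3)–(4,2) (|3−4| = |3−2| = 1).
Total attacking pairs: 3.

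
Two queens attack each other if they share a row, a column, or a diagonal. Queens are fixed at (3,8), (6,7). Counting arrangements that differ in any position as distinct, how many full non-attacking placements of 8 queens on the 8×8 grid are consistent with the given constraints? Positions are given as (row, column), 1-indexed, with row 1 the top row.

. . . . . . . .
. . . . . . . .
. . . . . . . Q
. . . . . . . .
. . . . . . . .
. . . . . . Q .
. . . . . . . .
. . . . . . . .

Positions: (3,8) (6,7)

Branch on row 1: col 1 → 1; col 3 → 3; col 4 → 1; col 5 → 3.
Sum: 1 + 3 + 1 + 3 = 8.

8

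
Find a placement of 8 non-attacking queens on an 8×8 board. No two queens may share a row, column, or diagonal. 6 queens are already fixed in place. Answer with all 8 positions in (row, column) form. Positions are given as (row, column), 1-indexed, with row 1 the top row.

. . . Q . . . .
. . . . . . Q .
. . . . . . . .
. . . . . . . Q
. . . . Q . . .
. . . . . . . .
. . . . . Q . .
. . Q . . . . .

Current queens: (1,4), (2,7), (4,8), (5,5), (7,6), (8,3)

Row 3: attacked by (1,4)→{2,4,6}; (2,7)→{6,7,8}; (4,8)→{7,8}; (5,5)→{3,5,7}; (7,6)→{2,6}; (8,3)→{3,8}. Safe: 1. Place at column 1.
Row 6: attacked by (1,4)→{4}; (2,7)→{3,7}; (3,1)→{1,4}; (4,8)→{6,8}; (5,5)→{4,5,6}; (7,6)→{5,6,7}; (8,3)→{1,3,5}. Safe: 2. Place at column 2.
Columns [4, 7, 1, 8, 5, 2, 6, 3], r−c [-3, -5, 2, -4, 0, 4, 1, 5], r+c [5, 9, 4, 12, 10, 8, 13, 11] are all distinct, so no two queens attack.

(1,4) (2,7) (3,1) (4,8) (5,5) (6,2) (7,6) (8,3)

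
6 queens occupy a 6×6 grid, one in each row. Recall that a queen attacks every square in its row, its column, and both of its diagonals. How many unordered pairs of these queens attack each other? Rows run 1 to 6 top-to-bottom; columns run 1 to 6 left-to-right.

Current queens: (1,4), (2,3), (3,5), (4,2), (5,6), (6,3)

Same column: (2,3)–(6,3) (column 3).
Same diagonal: (1,4)–(2,3) (|1−2| = |4−3| = 1); (2,3)–(5,6) (|2−5| = |3−6| = 3).
Total attacking pairs: 3.

3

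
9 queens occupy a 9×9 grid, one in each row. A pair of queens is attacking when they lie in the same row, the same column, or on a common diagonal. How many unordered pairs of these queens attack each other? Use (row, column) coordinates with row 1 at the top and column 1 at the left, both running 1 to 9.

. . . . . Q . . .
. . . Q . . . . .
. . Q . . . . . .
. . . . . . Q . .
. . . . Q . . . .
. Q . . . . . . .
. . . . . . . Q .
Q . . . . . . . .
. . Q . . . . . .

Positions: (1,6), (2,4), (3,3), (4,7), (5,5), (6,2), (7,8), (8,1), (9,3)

3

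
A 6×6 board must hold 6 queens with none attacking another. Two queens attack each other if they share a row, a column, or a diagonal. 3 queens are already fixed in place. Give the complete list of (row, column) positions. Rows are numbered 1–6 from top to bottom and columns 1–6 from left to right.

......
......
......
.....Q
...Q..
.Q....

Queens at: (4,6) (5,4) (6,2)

(1,5) (2,3) (3,1) (4,6) (5,4) (6,2)

Row 1: attacked by (4,6)→{3,6}; (5,4)→{4}; (6,2)→{2}. Safe: 1, 5. Place at column 5.
Row 2: attacked by (1,5)→{4,5,6}; (4,6)→{4,6}; (5,4)→{1,4}; (6,2)→{2,6}. Safe: 3. Place at column 3.
Row 3: attacked by (1,5)→{3,5}; (2,3)→{2,3,4}; (4,6)→{5,6}; (5,4)→{2,4,6}; (6,2)→{2,5}. Safe: 1. Place at column 1.
Columns [5, 3, 1, 6, 4, 2], r−c [-4, -1, 2, -2, 1, 4], r+c [6, 5, 4, 10, 9, 8] are all distinct, so no two queens attack.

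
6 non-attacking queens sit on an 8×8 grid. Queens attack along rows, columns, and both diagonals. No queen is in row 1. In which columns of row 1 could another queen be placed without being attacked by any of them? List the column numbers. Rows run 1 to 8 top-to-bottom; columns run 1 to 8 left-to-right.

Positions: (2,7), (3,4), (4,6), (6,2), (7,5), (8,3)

(2,7) attacks row 1 at column 7 and diagonals 6, 8.
(3,4) attacks row 1 at column 4 and diagonals 2, 6.
(4,6) attacks row 1 at column 6 and diagonals 3.
(6,2) attacks row 1 at column 2 and diagonals 7.
(7,5) attacks row 1 at column 5.
(8,3) attacks row 1 at column 3.
Attacked columns: {2, 3, 4, 5, 6, 7, 8}. Safe: {1}.

columns 1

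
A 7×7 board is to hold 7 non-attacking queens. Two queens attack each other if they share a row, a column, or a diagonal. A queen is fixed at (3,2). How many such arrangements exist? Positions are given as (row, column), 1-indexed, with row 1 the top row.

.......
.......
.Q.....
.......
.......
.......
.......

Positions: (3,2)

Branch on row 1: col 1 → 1; col 3 → 2; col 5 → 2; col 6 → 1; col 7 → 0.
Sum: 1 + 2 + 2 + 1 + 0 = 6.

6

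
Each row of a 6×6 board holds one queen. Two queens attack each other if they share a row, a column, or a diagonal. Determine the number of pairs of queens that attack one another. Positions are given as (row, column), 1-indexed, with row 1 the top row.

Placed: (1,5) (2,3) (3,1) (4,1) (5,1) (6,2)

6

Same column: (3,1)–(4,1) (column 1); (3,1)–(5,1) (column 1); (4,1)–(5,1) (column 1).
Same diagonal: (1,5)–(5,1) (|1−5| = |5−1| = 4); (2,3)–(4,1) (|2−4| = |3−1| = 2); (5,1)–(6,2) (|5−6| = |1−2| = 1).
Total attacking pairs: 6.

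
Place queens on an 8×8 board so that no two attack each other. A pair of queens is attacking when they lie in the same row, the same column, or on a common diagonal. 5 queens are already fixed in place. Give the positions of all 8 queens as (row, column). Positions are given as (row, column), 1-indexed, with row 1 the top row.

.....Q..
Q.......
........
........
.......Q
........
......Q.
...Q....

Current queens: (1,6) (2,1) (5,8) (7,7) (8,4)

Row 3: attacked by (1,6)→{4,6,8}; (2,1)→{1,2}; (5,8)→{6,8}; (7,7)→{3,7}; (8,4)→{4}. Safe: 5. Place at column 5.
Row 4: attacked by (1,6)→{3,6}; (2,1)→{1,3}; (3,5)→{4,5,6}; (5,8)→{7,8}; (7,7)→{4,7}; (8,4)→{4,8}. Safe: 2. Place at column 2.
Row 6: attacked by (1,6)→{1,6}; (2,1)→{1,5}; (3,5)→{2,5,8}; (4,2)→{2,4}; (5,8)→{7,8}; (7,7)→{6,7,8}; (8,4)→{2,4,6}. Safe: 3. Place at column 3.
Columns [6, 1, 5, 2, 8, 3, 7, 4], r−c [-5, 1, -2, 2, -3, 3, 0, 4], r+c [7, 3, 8, 6, 13, 9, 14, 12] are all distinct, so no two queens attack.

(1,6) (2,1) (3,5) (4,2) (5,8) (6,3) (7,7) (8,4)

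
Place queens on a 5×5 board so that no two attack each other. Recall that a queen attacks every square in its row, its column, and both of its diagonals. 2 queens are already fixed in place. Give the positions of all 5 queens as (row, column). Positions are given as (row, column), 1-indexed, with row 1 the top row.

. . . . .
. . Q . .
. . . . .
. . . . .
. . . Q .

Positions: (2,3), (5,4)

(1,1) (2,3) (3,5) (4,2) (5,4)

Row 1: attacked by (2,3)→{2,3,4}; (5,4)→{4}. Safe: 1, 5. Place at column 1.
Row 3: attacked by (1,1)→{1,3}; (2,3)→{2,3,4}; (5,4)→{2,4}. Safe: 5. Place at column 5.
Row 4: attacked by (1,1)→{1,4}; (2,3)→{1,3,5}; (3,5)→{4,5}; (5,4)→{3,4,5}. Safe: 2. Place at column 2.
Columns [1, 3, 5, 2, 4], r−c [0, -1, -2, 2, 1], r+c [2, 5, 8, 6, 9] are all distinct, so no two queens attack.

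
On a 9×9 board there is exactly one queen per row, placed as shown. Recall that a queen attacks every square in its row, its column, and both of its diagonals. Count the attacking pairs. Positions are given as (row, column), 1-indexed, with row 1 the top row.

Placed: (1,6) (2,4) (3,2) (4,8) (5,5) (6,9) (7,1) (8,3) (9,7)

All columns are distinct and no two queens satisfy |Δrow| = |Δcol|, so no pair attacks.

0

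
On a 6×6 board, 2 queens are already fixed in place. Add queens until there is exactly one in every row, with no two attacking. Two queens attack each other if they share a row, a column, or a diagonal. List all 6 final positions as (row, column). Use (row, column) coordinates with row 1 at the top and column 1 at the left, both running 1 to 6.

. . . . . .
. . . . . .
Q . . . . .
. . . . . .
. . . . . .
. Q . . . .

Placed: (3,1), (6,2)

(1,5) (2,3) (3,1) (4,6) (5,4) (6,2)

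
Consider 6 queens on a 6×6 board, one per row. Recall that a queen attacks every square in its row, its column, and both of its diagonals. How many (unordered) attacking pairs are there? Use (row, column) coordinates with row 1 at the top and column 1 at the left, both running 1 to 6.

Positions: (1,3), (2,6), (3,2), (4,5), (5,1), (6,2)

3

Same column: (3,2)–(6,2) (column 2).
Same diagonal: (2,6)–(6,2) (|2−6| = |6−2| = 4); (5,1)–(6,2) (|5−6| = |1−2| = 1).
Total attacking pairs: 3.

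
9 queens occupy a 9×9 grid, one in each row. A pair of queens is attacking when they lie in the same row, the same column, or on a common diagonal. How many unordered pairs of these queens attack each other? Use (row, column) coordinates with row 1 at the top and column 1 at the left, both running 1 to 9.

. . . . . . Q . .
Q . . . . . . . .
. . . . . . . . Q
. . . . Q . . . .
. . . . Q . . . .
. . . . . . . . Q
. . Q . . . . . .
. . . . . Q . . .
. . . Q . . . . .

Same column: (3,9)–(6,9) (column 9); (4,5)–(5,5) (column 5).
Same diagonal: (1,7)–(3,9) (|1−3| = |7−9| = 2); (5,5)–(7,3) (|5−7| = |5−3| = 2).
Total attacking pairs: 4.

4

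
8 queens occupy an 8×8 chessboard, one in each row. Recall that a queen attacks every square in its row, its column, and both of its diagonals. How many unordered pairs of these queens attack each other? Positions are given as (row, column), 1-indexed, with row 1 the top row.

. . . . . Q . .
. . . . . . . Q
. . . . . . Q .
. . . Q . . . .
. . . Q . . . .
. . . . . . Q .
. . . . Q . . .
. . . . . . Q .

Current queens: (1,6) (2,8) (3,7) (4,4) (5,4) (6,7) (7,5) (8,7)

6

Same column: (3,7)–(6,7) (column 7); (3,7)–(8,7) (column 7); (4,4)–(5,4) (column 4); (6,7)–(8,7) (column 7).
Same diagonal: (2,8)–(3,7) (|2−3| = |8−7| = 1); (5,4)–(8,7) (|5−8| = |4−7| = 3).
Total attacking pairs: 6.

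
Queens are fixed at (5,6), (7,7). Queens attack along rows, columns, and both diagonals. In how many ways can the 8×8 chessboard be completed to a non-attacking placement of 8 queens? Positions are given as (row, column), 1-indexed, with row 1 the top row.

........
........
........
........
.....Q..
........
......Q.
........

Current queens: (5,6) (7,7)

Branch on row 1: col 3 → 1; col 4 → 2; col 5 → 0; col 8 → 1.
Sum: 1 + 2 + 0 + 1 = 4.

4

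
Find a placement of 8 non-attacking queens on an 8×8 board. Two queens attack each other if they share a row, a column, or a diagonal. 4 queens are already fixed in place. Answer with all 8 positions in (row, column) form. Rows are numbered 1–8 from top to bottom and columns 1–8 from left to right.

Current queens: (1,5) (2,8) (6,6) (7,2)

Row 3: attacked by (1,5)→{3,5,7}; (2,8)→{7,8}; (6,6)→{3,6}; (7,2)→{2,6}. Safe: 1, 4. Place at column 4.
Row 4: attacked by (1,5)→{2,5,8}; (2,8)→{6,8}; (3,4)→{3,4,5}; (6,6)→{4,6,8}; (7,2)→{2,5}. Safe: 1, 7. Place at column 1.
Row 5: attacked by (1,5)→{1,5}; (2,8)→{5,8}; (3,4)→{2,4,6}; (4,1)→{1,2}; (6,6)→{5,6,7}; (7,2)→{2,4}. Safe: 3. Place at column 3.
Row 8: attacked by (1,5)→{5}; (2,8)→{2,8}; (3,4)→{4}; (4,1)→{1,5}; (5,3)→{3,6}; (6,6)→{4,6,8}; (7,2)→{1,2,3}. Safe: 7. Place at column 7.
Columns [5, 8, 4, 1, 3, 6, 2, 7], r−c [-4, -6, -1, 3, 2, 0, 5, 1], r+c [6, 10, 7, 5, 8, 12, 9, 15] are all distinct, so no two queens attack.

(1,5) (2,8) (3,4) (4,1) (5,3) (6,6) (7,2) (8,7)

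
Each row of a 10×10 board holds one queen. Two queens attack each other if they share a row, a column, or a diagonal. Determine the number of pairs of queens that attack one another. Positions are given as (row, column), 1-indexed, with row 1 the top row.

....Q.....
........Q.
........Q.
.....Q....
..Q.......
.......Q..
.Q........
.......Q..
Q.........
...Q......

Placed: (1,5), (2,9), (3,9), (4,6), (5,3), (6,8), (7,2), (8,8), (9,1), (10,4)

Same column: (2,9)–(3,9) (column 9); (6,8)–(8,8) (column 8).
Same diagonal: (4,6)–(6,8) (|4−6| = |6−8| = 2); (4,6)–(9,1) (|4−9| = |6−1| = 5); (6,8)–(10,4) (|6−10| = |8−4| = 4).
Total attacking pairs: 5.

5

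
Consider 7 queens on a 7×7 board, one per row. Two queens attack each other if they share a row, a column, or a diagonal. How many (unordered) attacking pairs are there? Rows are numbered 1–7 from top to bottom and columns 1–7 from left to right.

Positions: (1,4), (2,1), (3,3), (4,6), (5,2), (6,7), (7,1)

Same column: (2,1)–(7,1) (column 1).
Total attacking pairs: 1.

1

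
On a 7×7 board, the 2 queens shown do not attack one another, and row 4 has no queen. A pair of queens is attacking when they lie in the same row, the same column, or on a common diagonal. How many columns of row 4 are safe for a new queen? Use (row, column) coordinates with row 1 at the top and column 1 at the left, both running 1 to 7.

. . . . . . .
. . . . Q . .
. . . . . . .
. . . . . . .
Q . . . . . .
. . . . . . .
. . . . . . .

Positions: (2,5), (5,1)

(2,5) attacks row 4 at column 5 and diagonals 3, 7.
(5,1) attacks row 4 at column 1 and diagonals 2.
Attacked columns: {1, 2, 3, 5, 7}. Safe: {4, 6}.

2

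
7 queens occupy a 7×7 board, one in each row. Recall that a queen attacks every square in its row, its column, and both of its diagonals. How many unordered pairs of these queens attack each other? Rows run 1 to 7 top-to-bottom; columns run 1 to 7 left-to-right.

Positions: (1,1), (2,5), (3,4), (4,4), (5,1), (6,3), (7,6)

Same column: (1,1)–(5,1) (column 1); (3,4)–(4,4) (column 4).
Same diagonal: (1,1)–(4,4) (|1−4| = |1−4| = 3); (2,5)–(3,4) (|2−3| = |5−4| = 1).
Total attacking pairs: 4.

4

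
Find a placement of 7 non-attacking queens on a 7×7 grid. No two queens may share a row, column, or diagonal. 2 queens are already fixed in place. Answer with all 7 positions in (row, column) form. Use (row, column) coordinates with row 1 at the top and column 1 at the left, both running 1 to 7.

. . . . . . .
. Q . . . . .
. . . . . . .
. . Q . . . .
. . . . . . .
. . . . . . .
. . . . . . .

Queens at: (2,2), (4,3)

Row 1: attacked by (2,2)→{1,2,3}; (4,3)→{3,6}. Safe: 4, 5, 7. Place at column 5.
Row 3: attacked by (1,5)→{3,5,7}; (2,2)→{1,2,3}; (4,3)→{2,3,4}. Safe: 6. Place at column 6.
Row 5: attacked by (1,5)→{1,5}; (2,2)→{2,5}; (3,6)→{4,6}; (4,3)→{2,3,4}. Safe: 7. Place at column 7.
Row 6: attacked by (1,5)→{5}; (2,2)→{2,6}; (3,6)→{3,6}; (4,3)→{1,3,5}; (5,7)→{6,7}. Safe: 4. Place at column 4.
Row 7: attacked by (1,5)→{5}; (2,2)→{2,7}; (3,6)→{2,6}; (4,3)→{3,6}; (5,7)→{5,7}; (6,4)→{3,4,5}. Safe: 1. Place at column 1.
Columns [5, 2, 6, 3, 7, 4, 1], r−c [-4, 0, -3, 1, -2, 2, 6], r+c [6, 4, 9, 7, 12, 10, 8] are all distinct, so no two queens attack.

(1,5) (2,2) (3,6) (4,3) (5,7) (6,4) (7,1)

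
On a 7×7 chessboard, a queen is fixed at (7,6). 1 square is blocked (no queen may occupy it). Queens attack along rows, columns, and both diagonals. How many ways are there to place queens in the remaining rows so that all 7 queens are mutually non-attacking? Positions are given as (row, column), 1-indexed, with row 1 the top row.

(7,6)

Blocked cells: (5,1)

Branch on row 1: col 1 → 1; col 2 → 3; col 3 → 1; col 4 → 1; col 5 → 0; col 7 → 0.
Sum: 1 + 3 + 1 + 1 + 0 + 0 = 6.

6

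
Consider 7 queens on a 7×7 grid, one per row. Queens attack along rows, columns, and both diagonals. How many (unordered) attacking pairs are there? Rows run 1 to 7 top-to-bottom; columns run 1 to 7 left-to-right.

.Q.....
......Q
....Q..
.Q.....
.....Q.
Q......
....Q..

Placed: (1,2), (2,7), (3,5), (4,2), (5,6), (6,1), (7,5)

Same column: (1,2)–(4,2) (column 2); (3,5)–(7,5) (column 5).
Same diagonal: (1,2)–(5,6) (|1−5| = |2−6| = 4); (4,2)–(7,5) (|4−7| = |2−5| = 3).
Total attacking pairs: 4.

4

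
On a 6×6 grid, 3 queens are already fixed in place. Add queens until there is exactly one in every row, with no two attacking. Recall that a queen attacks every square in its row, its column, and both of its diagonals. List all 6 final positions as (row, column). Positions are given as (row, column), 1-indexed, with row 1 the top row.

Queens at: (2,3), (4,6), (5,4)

Row 1: attacked by (2,3)→{2,3,4}; (4,6)→{3,6}; (5,4)→{4}. Safe: 1, 5. Place at column 5.
Row 3: attacked by (1,5)→{3,5}; (2,3)→{2,3,4}; (4,6)→{5,6}; (5,4)→{2,4,6}. Safe: 1. Place at column 1.
Row 6: attacked by (1,5)→{5}; (2,3)→{3}; (3,1)→{1,4}; (4,6)→{4,6}; (5,4)→{3,4,5}. Safe: 2. Place at column 2.
Columns [5, 3, 1, 6, 4, 2], r−c [-4, -1, 2, -2, 1, 4], r+c [6, 5, 4, 10, 9, 8] are all distinct, so no two queens attack.

(1,5) (2,3) (3,1) (4,6) (5,4) (6,2)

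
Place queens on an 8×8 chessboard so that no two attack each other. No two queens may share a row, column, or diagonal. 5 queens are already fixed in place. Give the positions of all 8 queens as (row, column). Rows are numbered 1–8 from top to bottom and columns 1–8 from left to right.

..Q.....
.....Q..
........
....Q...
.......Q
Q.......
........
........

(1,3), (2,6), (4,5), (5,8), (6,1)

Row 3: attacked by (1,3)→{1,3,5}; (2,6)→{5,6,7}; (4,5)→{4,5,6}; (5,8)→{6,8}; (6,1)→{1,4}. Safe: 2. Place at column 2.
Row 7: attacked by (1,3)→{3}; (2,6)→{1,6}; (3,2)→{2,6}; (4,5)→{2,5,8}; (5,8)→{6,8}; (6,1)→{1,2}. Safe: 4, 7. Place at column 7.
Row 8: attacked by (1,3)→{3}; (2,6)→{6}; (3,2)→{2,7}; (4,5)→{1,5}; (5,8)→{5,8}; (6,1)→{1,3}; (7,7)→{6,7,8}. Safe: 4. Place at column 4.
Columns [3, 6, 2, 5, 8, 1, 7, 4], r−c [-2, -4, 1, -1, -3, 5, 0, 4], r+c [4, 8, 5, 9, 13, 7, 14, 12] are all distinct, so no two queens attack.

(1,3) (2,6) (3,2) (4,5) (5,8) (6,1) (7,7) (8,4)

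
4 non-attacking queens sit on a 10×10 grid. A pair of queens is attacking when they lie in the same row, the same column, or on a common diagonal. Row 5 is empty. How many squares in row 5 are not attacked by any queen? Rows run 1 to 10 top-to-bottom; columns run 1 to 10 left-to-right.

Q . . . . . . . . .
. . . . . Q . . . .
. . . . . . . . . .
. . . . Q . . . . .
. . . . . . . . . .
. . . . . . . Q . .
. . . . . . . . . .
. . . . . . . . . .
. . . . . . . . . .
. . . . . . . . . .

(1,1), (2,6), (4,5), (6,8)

2

(1,1) attacks row 5 at column 1 and diagonals 5.
(2,6) attacks row 5 at column 6 and diagonals 3, 9.
(4,5) attacks row 5 at column 5 and diagonals 4, 6.
(6,8) attacks row 5 at column 8 and diagonals 7, 9.
Attacked columns: {1, 3, 4, 5, 6, 7, 8, 9}. Safe: {2, 10}.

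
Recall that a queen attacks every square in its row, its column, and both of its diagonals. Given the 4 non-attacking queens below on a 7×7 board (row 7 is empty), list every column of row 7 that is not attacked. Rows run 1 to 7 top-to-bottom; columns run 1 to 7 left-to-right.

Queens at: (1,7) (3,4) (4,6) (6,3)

(1,7) attacks row 7 at column 7 and diagonals 1.
(3,4) attacks row 7 at column 4.
(4,6) attacks row 7 at column 6 and diagonals 3.
(6,3) attacks row 7 at column 3 and diagonals 2, 4.
Attacked columns: {1, 2, 3, 4, 6, 7}. Safe: {5}.

columns 5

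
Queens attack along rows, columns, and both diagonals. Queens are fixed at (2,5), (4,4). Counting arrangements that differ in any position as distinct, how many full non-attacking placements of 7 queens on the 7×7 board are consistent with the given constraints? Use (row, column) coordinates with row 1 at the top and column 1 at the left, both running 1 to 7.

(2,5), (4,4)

Branch on row 1: col 2 → 2; col 3 → 0.
Sum: 2 + 0 = 2.

2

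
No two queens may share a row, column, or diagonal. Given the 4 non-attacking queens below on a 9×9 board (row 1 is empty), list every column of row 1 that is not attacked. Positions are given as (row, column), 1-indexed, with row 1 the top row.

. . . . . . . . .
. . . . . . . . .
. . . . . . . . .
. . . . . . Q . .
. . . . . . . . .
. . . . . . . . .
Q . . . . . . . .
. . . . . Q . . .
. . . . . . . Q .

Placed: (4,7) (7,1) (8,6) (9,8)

columns 2, 3, 5, 9

(4,7) attacks row 1 at column 7 and diagonals 4.
(7,1) attacks row 1 at column 1 and diagonals 7.
(8,6) attacks row 1 at column 6.
(9,8) attacks row 1 at column 8.
Attacked columns: {1, 4, 6, 7, 8}. Safe: {2, 3, 5, 9}.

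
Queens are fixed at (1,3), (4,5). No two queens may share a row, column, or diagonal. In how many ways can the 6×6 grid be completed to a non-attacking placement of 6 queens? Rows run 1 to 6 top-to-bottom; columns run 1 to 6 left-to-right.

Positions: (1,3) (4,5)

1

Branch on row 2: col 1 → 0; col 6 → 1.
Sum: 0 + 1 = 1.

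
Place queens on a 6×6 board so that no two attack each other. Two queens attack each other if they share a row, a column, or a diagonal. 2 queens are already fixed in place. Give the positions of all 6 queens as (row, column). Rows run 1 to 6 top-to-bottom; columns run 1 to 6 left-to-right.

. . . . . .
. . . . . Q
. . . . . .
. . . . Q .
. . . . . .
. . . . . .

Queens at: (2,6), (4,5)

Row 1: attacked by (2,6)→{5,6}; (4,5)→{2,5}. Safe: 1, 3, 4. Place at column 3.
Row 3: attacked by (1,3)→{1,3,5}; (2,6)→{5,6}; (4,5)→{4,5,6}. Safe: 2. Place at column 2.
Row 5: attacked by (1,3)→{3}; (2,6)→{3,6}; (3,2)→{2,4}; (4,5)→{4,5,6}. Safe: 1. Place at column 1.
Row 6: attacked by (1,3)→{3}; (2,6)→{2,6}; (3,2)→{2,5}; (4,5)→{3,5}; (5,1)→{1,2}. Safe: 4. Place at column 4.
Columns [3, 6, 2, 5, 1, 4], r−c [-2, -4, 1, -1, 4, 2], r+c [4, 8, 5, 9, 6, 10] are all distinct, so no two queens attack.

(1,3) (2,6) (3,2) (4,5) (5,1) (6,4)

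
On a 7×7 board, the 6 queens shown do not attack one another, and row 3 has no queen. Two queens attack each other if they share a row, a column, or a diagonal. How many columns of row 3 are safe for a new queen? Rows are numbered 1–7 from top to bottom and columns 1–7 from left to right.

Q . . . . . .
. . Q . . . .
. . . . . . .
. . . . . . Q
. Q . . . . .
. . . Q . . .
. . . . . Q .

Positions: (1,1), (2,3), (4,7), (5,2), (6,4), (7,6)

(1,1) attacks row 3 at column 1 and diagonals 3.
(2,3) attacks row 3 at column 3 and diagonals 2, 4.
(4,7) attacks row 3 at column 7 and diagonals 6.
(5,2) attacks row 3 at column 2 and diagonals 4.
(6,4) attacks row 3 at column 4 and diagonals 1, 7.
(7,6) attacks row 3 at column 6 and diagonals 2.
Attacked columns: {1, 2, 3, 4, 6, 7}. Safe: {5}.

1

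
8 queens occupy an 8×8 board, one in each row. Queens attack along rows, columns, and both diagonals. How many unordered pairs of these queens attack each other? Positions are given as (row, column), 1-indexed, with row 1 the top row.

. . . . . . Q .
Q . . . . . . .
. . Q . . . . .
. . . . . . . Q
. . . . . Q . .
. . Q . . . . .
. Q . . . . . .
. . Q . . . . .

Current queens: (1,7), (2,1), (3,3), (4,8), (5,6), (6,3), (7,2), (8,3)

Same column: (3,3)–(6,3) (column 3); (3,3)–(8,3) (column 3); (6,3)–(8,3) (column 3).
Same diagonal: (5,6)–(8,3) (|5−8| = |6−3| = 3); (6,3)–(7,2) (|6−7| = |3−2| = 1); (7,2)–(8,3) (|7−8| = |2−3| = 1).
Total attacking pairs: 6.

6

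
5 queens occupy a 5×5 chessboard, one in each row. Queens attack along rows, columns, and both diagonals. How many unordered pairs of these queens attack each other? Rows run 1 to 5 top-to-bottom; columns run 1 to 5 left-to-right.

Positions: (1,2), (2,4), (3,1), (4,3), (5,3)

Same column: (4,3)–(5,3) (column 3).
Same diagonal: (3,1)–(5,3) (|3−5| = |1−3| = 2).
Total attacking pairs: 2.

2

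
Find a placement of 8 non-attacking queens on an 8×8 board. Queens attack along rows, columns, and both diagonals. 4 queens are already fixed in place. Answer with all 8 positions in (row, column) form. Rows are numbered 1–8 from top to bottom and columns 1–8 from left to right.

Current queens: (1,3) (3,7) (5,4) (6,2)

(1,3) (2,5) (3,7) (4,1) (5,4) (6,2) (7,8) (8,6)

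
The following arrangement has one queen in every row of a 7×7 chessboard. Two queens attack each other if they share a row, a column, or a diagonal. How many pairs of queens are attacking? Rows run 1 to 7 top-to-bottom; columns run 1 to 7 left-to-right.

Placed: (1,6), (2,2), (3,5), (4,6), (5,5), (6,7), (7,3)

7

Same column: (1,6)–(4,6) (column 6); (3,5)–(5,5) (column 5).
Same diagonal: (2,2)–(5,5) (|2−5| = |2−5| = 3); (3,5)–(4,6) (|3−4| = |5−6| = 1); (4,6)–(5,5) (|4−5| = |6−5| = 1); (4,6)–(7,3) (|4−7| = |6−3| = 3); (5,5)–(7,3) (|5−7| = |5−3| = 2).
Total attacking pairs: 7.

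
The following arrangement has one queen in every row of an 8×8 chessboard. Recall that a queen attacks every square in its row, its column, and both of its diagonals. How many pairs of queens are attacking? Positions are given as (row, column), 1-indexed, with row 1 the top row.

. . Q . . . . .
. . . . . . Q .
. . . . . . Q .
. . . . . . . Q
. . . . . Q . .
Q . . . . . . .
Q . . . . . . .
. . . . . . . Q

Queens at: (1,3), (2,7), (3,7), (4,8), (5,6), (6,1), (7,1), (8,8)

4

Same column: (2,7)–(3,7) (column 7); (4,8)–(8,8) (column 8); (6,1)–(7,1) (column 1).
Same diagonal: (3,7)–(4,8) (|3−4| = |7−8| = 1).
Total attacking pairs: 4.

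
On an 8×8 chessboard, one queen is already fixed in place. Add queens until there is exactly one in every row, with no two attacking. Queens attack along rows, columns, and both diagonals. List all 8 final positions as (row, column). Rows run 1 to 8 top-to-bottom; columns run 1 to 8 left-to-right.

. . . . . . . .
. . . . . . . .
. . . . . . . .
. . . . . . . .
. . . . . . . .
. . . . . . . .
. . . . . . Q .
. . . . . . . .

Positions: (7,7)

Row 1: attacked by (7,7)→{1,7}. Safe: 2, 3, 4, 5, 6, 8. Place at column 2.
Row 2: attacked by (1,2)→{1,2,3}; (7,7)→{2,7}. Safe: 4, 5, 6, 8. Place at column 8.
Row 3: attacked by (1,2)→{2,4}; (2,8)→{7,8}; (7,7)→{3,7}. Safe: 1, 5, 6. Place at column 6.
Row 4: attacked by (1,2)→{2,5}; (2,8)→{6,8}; (3,6)→{5,6,7}; (7,7)→{4,7}. Safe: 1, 3. Place at column 1.
Row 5: attacked by (1,2)→{2,6}; (2,8)→{5,8}; (3,6)→{4,6,8}; (4,1)→{1,2}; (7,7)→{5,7}. Safe: 3. Place at column 3.
Row 6: attacked by (1,2)→{2,7}; (2,8)→{4,8}; (3,6)→{3,6}; (4,1)→{1,3}; (5,3)→{2,3,4}; (7,7)→{6,7,8}. Safe: 5. Place at column 5.
Row 8: attacked by (1,2)→{2}; (2,8)→{2,8}; (3,6)→{1,6}; (4,1)→{1,5}; (5,3)→{3,6}; (6,5)→{3,5,7}; (7,7)→{6,7,8}. Safe: 4. Place at column 4.
Columns [2, 8, 6, 1, 3, 5, 7, 4], r−c [-1, -6, -3, 3, 2, 1, 0, 4], r+c [3, 10, 9, 5, 8, 11, 14, 12] are all distinct, so no two queens attack.

(1,2) (2,8) (3,6) (4,1) (5,3) (6,5) (7,7) (8,4)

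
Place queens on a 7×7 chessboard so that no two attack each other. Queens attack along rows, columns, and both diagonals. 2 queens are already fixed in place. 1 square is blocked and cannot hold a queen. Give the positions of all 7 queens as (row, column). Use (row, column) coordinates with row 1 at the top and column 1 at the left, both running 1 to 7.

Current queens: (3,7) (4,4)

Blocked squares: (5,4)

(1,6) (2,3) (3,7) (4,4) (5,1) (6,5) (7,2)

Row 1: attacked by (3,7)→{5,7}; (4,4)→{1,4,7}. Safe: 2, 3, 6. Place at column 6.
Row 2: attacked by (1,6)→{5,6,7}; (3,7)→{6,7}; (4,4)→{2,4,6}. Safe: 1, 3. Place at column 3.
Row 5: attacked by (1,6)→{2,6}; (2,3)→{3,6}; (3,7)→{5,7}; (4,4)→{3,4,5}. Blocked: 4. Safe: 1. Place at column 1.
Row 6: attacked by (1,6)→{1,6}; (2,3)→{3,7}; (3,7)→{4,7}; (4,4)→{2,4,6}; (5,1)→{1,2}. Safe: 5. Place at column 5.
Row 7: attacked by (1,6)→{6}; (2,3)→{3}; (3,7)→{3,7}; (4,4)→{1,4,7}; (5,1)→{1,3}; (6,5)→{4,5,6}. Safe: 2. Place at column 2.
Columns [6, 3, 7, 4, 1, 5, 2], r−c [-5, -1, -4, 0, 4, 1, 5], r+c [7, 5, 10, 8, 6, 11, 9] are all distinct, so no two queens attack.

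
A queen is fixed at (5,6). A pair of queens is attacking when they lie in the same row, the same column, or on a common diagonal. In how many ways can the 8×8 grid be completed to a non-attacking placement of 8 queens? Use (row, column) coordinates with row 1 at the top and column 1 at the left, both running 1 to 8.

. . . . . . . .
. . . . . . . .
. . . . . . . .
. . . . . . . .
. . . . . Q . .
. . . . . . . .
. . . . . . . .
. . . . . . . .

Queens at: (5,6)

12

Branch on row 1: col 1 → 0; col 3 → 2; col 4 → 6; col 5 → 0; col 7 → 3; col 8 → 1.
Sum: 0 + 2 + 6 + 0 + 3 + 1 = 12.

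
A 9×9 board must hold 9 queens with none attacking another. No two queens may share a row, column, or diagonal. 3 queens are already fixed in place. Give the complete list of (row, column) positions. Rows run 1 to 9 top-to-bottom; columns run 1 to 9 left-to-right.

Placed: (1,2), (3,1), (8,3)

(1,2) (2,8) (3,1) (4,4) (5,7) (6,9) (7,6) (8,3) (9,5)

Row 2: attacked by (1,2)→{1,2,3}; (3,1)→{1,2}; (8,3)→{3,9}. Safe: 4, 5, 6, 7, 8. Place at column 8.
Row 4: attacked by (1,2)→{2,5}; (2,8)→{6,8}; (3,1)→{1,2}; (8,3)→{3,7}. Safe: 4, 9. Place at column 4.
Row 5: attacked by (1,2)→{2,6}; (2,8)→{5,8}; (3,1)→{1,3}; (4,4)→{3,4,5}; (8,3)→{3,6}. Safe: 7, 9. Place at column 7.
Row 6: attacked by (1,2)→{2,7}; (2,8)→{4,8}; (3,1)→{1,4}; (4,4)→{2,4,6}; (5,7)→{6,7,8}; (8,3)→{1,3,5}. Safe: 9. Place at column 9.
Row 7: attacked by (1,2)→{2,8}; (2,8)→{3,8}; (3,1)→{1,5}; (4,4)→{1,4,7}; (5,7)→{5,7,9}; (6,9)→{8,9}; (8,3)→{2,3,4}. Safe: 6. Place at column 6.
Row 9: attacked by (1,2)→{2}; (2,8)→{1,8}; (3,1)→{1,7}; (4,4)→{4,9}; (5,7)→{3,7}; (6,9)→{6,9}; (7,6)→{4,6,8}; (8,3)→{2,3,4}. Safe: 5. Place at column 5.
Columns [2, 8, 1, 4, 7, 9, 6, 3, 5], r−c [-1, -6, 2, 0, -2, -3, 1, 5, 4], r+c [3, 10, 4, 8, 12, 15, 13, 11, 14] are all distinct, so no two queens attack.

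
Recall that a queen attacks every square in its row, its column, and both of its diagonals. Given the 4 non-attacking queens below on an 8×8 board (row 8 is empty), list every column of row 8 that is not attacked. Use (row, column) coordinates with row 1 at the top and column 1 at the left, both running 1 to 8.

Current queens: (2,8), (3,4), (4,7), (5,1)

(2,8) attacks row 8 at column 8 and diagonals 2.
(3,4) attacks row 8 at column 4.
(4,7) attacks row 8 at column 7 and diagonals 3.
(5,1) attacks row 8 at column 1 and diagonals 4.
Attacked columns: {1, 2, 3, 4, 7, 8}. Safe: {5, 6}.

columns 5, 6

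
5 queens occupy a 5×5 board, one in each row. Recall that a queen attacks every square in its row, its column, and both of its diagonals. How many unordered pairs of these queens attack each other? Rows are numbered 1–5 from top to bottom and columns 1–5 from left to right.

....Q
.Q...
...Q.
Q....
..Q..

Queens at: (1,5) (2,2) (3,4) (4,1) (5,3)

All columns are distinct and no two queens satisfy |Δrow| = |Δcol|, so no pair attacks.

0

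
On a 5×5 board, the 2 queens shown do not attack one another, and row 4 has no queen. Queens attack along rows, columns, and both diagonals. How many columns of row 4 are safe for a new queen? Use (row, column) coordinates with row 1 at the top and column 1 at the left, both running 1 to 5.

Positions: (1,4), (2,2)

2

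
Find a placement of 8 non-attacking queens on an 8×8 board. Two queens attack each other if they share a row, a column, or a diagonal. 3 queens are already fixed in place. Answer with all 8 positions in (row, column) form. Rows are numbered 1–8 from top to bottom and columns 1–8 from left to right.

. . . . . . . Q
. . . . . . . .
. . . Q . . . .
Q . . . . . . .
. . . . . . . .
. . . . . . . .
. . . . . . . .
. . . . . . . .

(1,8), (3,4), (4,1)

Row 2: attacked by (1,8)→{7,8}; (3,4)→{3,4,5}; (4,1)→{1,3}. Safe: 2, 6. Place at column 2.
Row 5: attacked by (1,8)→{4,8}; (2,2)→{2,5}; (3,4)→{2,4,6}; (4,1)→{1,2}. Safe: 3, 7. Place at column 7.
Row 6: attacked by (1,8)→{3,8}; (2,2)→{2,6}; (3,4)→{1,4,7}; (4,1)→{1,3}; (5,7)→{6,7,8}. Safe: 5. Place at column 5.
Row 7: attacked by (1,8)→{2,8}; (2,2)→{2,7}; (3,4)→{4,8}; (4,1)→{1,4}; (5,7)→{5,7}; (6,5)→{4,5,6}. Safe: 3. Place at column 3.
Row 8: attacked by (1,8)→{1,8}; (2,2)→{2,8}; (3,4)→{4}; (4,1)→{1,5}; (5,7)→{4,7}; (6,5)→{3,5,7}; (7,3)→{2,3,4}. Safe: 6. Place at column 6.
Columns [8, 2, 4, 1, 7, 5, 3, 6], r−c [-7, 0, -1, 3, -2, 1, 4, 2], r+c [9, 4, 7, 5, 12, 11, 10, 14] are all distinct, so no two queens attack.

(1,8) (2,2) (3,4) (4,1) (5,7) (6,5) (7,3) (8,6)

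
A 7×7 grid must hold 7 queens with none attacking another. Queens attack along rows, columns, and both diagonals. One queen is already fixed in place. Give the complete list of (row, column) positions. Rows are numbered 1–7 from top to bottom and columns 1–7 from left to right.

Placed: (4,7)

Row 1: attacked by (4,7)→{4,7}. Safe: 1, 2, 3, 5, 6. Place at column 6.
Row 2: attacked by (1,6)→{5,6,7}; (4,7)→{5,7}. Safe: 1, 2, 3, 4. Place at column 3.
Row 3: attacked by (1,6)→{4,6}; (2,3)→{2,3,4}; (4,7)→{6,7}. Safe: 1, 5. Place at column 5.
Row 5: attacked by (1,6)→{2,6}; (2,3)→{3,6}; (3,5)→{3,5,7}; (4,7)→{6,7}. Safe: 1, 4. Place at column 1.
Row 6: attacked by (1,6)→{1,6}; (2,3)→{3,7}; (3,5)→{2,5}; (4,7)→{5,7}; (5,1)→{1,2}. Safe: 4. Place at column 4.
Row 7: attacked by (1,6)→{6}; (2,3)→{3}; (3,5)→{1,5}; (4,7)→{4,7}; (5,1)→{1,3}; (6,4)→{3,4,5}. Safe: 2. Place at column 2.
Columns [6, 3, 5, 7, 1, 4, 2], r−c [-5, -1, -2, -3, 4, 2, 5], r+c [7, 5, 8, 11, 6, 10, 9] are all distinct, so no two queens attack.

(1,6) (2,3) (3,5) (4,7) (5,1) (6,4) (7,2)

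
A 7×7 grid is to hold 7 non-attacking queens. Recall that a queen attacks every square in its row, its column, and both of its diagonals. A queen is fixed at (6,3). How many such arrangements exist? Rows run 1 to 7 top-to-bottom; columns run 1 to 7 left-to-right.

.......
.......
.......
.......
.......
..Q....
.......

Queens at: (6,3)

6

Branch on row 1: col 1 → 0; col 2 → 3; col 4 → 1; col 5 → 0; col 6 → 1; col 7 → 1.
Sum: 0 + 3 + 1 + 0 + 1 + 1 = 6.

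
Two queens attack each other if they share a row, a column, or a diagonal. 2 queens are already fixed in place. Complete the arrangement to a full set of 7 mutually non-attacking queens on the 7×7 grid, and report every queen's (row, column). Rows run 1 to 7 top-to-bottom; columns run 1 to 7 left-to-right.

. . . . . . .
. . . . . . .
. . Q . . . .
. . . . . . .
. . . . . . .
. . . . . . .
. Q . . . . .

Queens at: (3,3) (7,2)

Row 1: attacked by (3,3)→{1,3,5}; (7,2)→{2}. Safe: 4, 6, 7. Place at column 7.
Row 2: attacked by (1,7)→{6,7}; (3,3)→{2,3,4}; (7,2)→{2,7}. Safe: 1, 5. Place at column 5.
Row 4: attacked by (1,7)→{4,7}; (2,5)→{3,5,7}; (3,3)→{2,3,4}; (7,2)→{2,5}. Safe: 1, 6. Place at column 1.
Row 5: attacked by (1,7)→{3,7}; (2,5)→{2,5}; (3,3)→{1,3,5}; (4,1)→{1,2}; (7,2)→{2,4}. Safe: 6. Place at column 6.
Row 6: attacked by (1,7)→{2,7}; (2,5)→{1,5}; (3,3)→{3,6}; (4,1)→{1,3}; (5,6)→{5,6,7}; (7,2)→{1,2,3}. Safe: 4. Place at column 4.
Columns [7, 5, 3, 1, 6, 4, 2], r−c [-6, -3, 0, 3, -1, 2, 5], r+c [8, 7, 6, 5, 11, 10, 9] are all distinct, so no two queens attack.

(1,7) (2,5) (3,3) (4,1) (5,6) (6,4) (7,2)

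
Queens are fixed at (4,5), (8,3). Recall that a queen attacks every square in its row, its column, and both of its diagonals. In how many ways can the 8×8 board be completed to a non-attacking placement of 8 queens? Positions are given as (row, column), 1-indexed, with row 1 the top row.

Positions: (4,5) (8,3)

3

Branch on row 1: col 1 → 0; col 4 → 2; col 6 → 1; col 7 → 0.
Sum: 0 + 2 + 1 + 0 = 3.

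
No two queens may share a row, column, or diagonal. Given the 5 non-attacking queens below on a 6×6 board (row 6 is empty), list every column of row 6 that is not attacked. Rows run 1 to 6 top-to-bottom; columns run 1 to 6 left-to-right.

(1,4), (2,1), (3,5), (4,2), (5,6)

(1,4) attacks row 6 at column 4.
(2,1) attacks row 6 at column 1 and diagonals 5.
(3,5) attacks row 6 at column 5 and diagonals 2.
(4,2) attacks row 6 at column 2 and diagonals 4.
(5,6) attacks row 6 at column 6 and diagonals 5.
Attacked columns: {1, 2, 4, 5, 6}. Safe: {3}.

columns 3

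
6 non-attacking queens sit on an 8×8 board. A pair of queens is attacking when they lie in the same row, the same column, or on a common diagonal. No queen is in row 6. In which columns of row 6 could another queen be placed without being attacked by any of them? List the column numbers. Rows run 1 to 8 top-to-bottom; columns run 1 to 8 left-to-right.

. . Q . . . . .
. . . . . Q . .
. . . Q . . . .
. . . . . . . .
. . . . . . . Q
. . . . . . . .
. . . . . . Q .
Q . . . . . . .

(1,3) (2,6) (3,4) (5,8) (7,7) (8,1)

columns 5

(1,3) attacks row 6 at column 3 and diagonals 8.
(2,6) attacks row 6 at column 6 and diagonals 2.
(3,4) attacks row 6 at column 4 and diagonals 1, 7.
(5,8) attacks row 6 at column 8 and diagonals 7.
(7,7) attacks row 6 at column 7 and diagonals 6, 8.
(8,1) attacks row 6 at column 1 and diagonals 3.
Attacked columns: {1, 2, 3, 4, 6, 7, 8}. Safe: {5}.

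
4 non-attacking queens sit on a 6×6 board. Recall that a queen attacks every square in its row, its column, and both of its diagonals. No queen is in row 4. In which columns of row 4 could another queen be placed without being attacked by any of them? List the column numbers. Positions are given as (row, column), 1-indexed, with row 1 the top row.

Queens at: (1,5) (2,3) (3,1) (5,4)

columns 6

(1,5) attacks row 4 at column 5 and diagonals 2.
(2,3) attacks row 4 at column 3 and diagonals 1, 5.
(3,1) attacks row 4 at column 1 and diagonals 2.
(5,4) attacks row 4 at column 4 and diagonals 3, 5.
Attacked columns: {1, 2, 3, 4, 5}. Safe: {6}.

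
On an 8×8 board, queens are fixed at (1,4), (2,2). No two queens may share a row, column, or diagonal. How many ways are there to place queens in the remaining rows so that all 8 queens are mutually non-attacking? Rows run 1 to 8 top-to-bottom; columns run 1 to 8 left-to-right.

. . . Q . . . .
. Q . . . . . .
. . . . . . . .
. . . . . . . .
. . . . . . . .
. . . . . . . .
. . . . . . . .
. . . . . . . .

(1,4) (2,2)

6

Branch on row 3: col 5 → 1; col 7 → 3; col 8 → 2.
Sum: 1 + 3 + 2 = 6.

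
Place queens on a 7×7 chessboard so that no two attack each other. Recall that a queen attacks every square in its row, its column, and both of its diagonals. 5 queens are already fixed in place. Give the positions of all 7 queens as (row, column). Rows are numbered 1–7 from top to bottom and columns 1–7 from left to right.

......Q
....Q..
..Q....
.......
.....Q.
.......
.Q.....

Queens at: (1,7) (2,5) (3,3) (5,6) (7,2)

Row 4: attacked by (1,7)→{4,7}; (2,5)→{3,5,7}; (3,3)→{2,3,4}; (5,6)→{5,6,7}; (7,2)→{2,5}. Safe: 1. Place at column 1.
Row 6: attacked by (1,7)→{2,7}; (2,5)→{1,5}; (3,3)→{3,6}; (4,1)→{1,3}; (5,6)→{5,6,7}; (7,2)→{1,2,3}. Safe: 4. Place at column 4.
Columns [7, 5, 3, 1, 6, 4, 2], r−c [-6, -3, 0, 3, -1, 2, 5], r+c [8, 7, 6, 5, 11, 10, 9] are all distinct, so no two queens attack.

(1,7) (2,5) (3,3) (4,1) (5,6) (6,4) (7,2)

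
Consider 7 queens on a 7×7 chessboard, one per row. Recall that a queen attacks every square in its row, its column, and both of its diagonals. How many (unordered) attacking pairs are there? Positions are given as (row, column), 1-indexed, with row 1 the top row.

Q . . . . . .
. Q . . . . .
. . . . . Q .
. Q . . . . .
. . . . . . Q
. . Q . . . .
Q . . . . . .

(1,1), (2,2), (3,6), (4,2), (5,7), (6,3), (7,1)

4

Same column: (1,1)–(7,1) (column 1); (2,2)–(4,2) (column 2).
Same diagonal: (1,1)–(2,2) (|1−2| = |1−2| = 1); (3,6)–(6,3) (|3−6| = |6−3| = 3).
Total attacking pairs: 4.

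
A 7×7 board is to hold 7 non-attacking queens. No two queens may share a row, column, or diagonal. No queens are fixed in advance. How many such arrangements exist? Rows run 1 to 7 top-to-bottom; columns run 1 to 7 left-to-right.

40

Branch on row 1: col 1 → 4; col 2 → 7; col 3 → 6; col 4 → 6; col 5 → 6; col 6 → 7; col 7 → 4.
Sum: 4 + 7 + 6 + 6 + 6 + 7 + 4 = 40.
(This is the classic 7-queens count.)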